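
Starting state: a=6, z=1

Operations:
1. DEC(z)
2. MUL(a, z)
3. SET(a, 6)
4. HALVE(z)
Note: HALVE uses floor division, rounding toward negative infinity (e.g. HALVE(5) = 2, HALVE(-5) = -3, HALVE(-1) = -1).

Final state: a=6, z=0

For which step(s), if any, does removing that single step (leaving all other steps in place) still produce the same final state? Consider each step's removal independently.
Step(s) 1, 2, 4

Testing removal of each single step:
Without step 1: final = a=6, z=0 (same)
Without step 2: final = a=6, z=0 (same)
Without step 3: final = a=0, z=0 (different)
Without step 4: final = a=6, z=0 (same)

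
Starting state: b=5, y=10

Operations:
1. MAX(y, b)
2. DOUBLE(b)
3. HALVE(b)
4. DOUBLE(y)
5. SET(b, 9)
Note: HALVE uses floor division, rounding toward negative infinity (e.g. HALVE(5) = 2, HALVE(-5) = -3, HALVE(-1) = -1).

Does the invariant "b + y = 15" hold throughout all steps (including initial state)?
No, violated after step 2

The invariant is violated after step 2.

State at each step:
Initial: b=5, y=10
After step 1: b=5, y=10
After step 2: b=10, y=10
After step 3: b=5, y=10
After step 4: b=5, y=20
After step 5: b=9, y=20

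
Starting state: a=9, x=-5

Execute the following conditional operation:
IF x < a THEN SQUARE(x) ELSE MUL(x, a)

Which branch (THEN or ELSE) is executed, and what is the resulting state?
Branch: THEN, Final state: a=9, x=25

Evaluating condition: x < a
x = -5, a = 9
Condition is True, so THEN branch executes
After SQUARE(x): a=9, x=25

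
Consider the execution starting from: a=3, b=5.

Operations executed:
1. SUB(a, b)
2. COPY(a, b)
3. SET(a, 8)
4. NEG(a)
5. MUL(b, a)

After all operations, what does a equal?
a = -8

Tracing execution:
Step 1: SUB(a, b) → a = -2
Step 2: COPY(a, b) → a = 5
Step 3: SET(a, 8) → a = 8
Step 4: NEG(a) → a = -8
Step 5: MUL(b, a) → a = -8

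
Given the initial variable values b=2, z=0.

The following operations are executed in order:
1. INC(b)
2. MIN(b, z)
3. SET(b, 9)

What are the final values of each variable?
{b: 9, z: 0}

Step-by-step execution:
Initial: b=2, z=0
After step 1 (INC(b)): b=3, z=0
After step 2 (MIN(b, z)): b=0, z=0
After step 3 (SET(b, 9)): b=9, z=0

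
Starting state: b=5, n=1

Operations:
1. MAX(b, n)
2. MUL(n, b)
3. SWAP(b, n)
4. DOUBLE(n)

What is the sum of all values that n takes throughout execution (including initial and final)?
22

Values of n at each step:
Initial: n = 1
After step 1: n = 1
After step 2: n = 5
After step 3: n = 5
After step 4: n = 10
Sum = 1 + 1 + 5 + 5 + 10 = 22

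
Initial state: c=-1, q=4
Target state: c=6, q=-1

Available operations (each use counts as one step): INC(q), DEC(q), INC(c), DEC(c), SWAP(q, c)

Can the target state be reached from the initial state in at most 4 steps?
Yes

Path (3 steps): INC(q) → INC(q) → SWAP(q, c)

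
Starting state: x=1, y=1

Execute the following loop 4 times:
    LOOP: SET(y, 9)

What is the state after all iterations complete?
x=1, y=9

Iteration trace:
Start: x=1, y=1
After iteration 1: x=1, y=9
After iteration 2: x=1, y=9
After iteration 3: x=1, y=9
After iteration 4: x=1, y=9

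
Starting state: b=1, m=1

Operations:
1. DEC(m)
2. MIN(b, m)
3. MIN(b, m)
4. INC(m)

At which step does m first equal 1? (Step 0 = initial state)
Step 0

Tracing m:
Initial: m = 1 ← first occurrence
After step 1: m = 0
After step 2: m = 0
After step 3: m = 0
After step 4: m = 1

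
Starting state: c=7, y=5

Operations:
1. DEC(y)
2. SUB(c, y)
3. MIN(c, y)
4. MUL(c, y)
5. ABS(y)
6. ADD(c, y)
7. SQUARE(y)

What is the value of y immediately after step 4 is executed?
y = 4

Tracing y through execution:
Initial: y = 5
After step 1 (DEC(y)): y = 4
After step 2 (SUB(c, y)): y = 4
After step 3 (MIN(c, y)): y = 4
After step 4 (MUL(c, y)): y = 4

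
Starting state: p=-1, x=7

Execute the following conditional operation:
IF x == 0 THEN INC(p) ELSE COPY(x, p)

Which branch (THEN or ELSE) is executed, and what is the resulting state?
Branch: ELSE, Final state: p=-1, x=-1

Evaluating condition: x == 0
x = 7
Condition is False, so ELSE branch executes
After COPY(x, p): p=-1, x=-1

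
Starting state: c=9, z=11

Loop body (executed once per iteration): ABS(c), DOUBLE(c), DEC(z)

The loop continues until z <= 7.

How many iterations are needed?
4

Tracing iterations:
Initial: c=9, z=11
After iteration 1: c=18, z=10
After iteration 2: c=36, z=9
After iteration 3: c=72, z=8
After iteration 4: c=144, z=7
z <= 7 now holds, so the loop exits after 4 iterations.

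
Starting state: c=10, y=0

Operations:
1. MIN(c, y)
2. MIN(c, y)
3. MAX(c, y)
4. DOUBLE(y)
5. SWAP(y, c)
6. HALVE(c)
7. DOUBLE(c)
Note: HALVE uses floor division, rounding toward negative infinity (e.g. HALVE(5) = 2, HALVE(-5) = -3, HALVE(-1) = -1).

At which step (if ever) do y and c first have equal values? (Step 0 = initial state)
Step 1

y and c first become equal after step 1.

Comparing values at each step:
Initial: y=0, c=10
After step 1: y=0, c=0 ← equal!
After step 2: y=0, c=0 ← equal!
After step 3: y=0, c=0 ← equal!
After step 4: y=0, c=0 ← equal!
After step 5: y=0, c=0 ← equal!
After step 6: y=0, c=0 ← equal!
After step 7: y=0, c=0 ← equal!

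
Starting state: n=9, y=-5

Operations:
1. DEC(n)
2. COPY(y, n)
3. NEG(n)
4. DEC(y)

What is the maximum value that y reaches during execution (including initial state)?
8

Values of y at each step:
Initial: y = -5
After step 1: y = -5
After step 2: y = 8 ← maximum
After step 3: y = 8
After step 4: y = 7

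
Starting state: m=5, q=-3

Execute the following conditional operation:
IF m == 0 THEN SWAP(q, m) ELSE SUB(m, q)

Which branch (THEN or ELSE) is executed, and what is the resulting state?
Branch: ELSE, Final state: m=8, q=-3

Evaluating condition: m == 0
m = 5
Condition is False, so ELSE branch executes
After SUB(m, q): m=8, q=-3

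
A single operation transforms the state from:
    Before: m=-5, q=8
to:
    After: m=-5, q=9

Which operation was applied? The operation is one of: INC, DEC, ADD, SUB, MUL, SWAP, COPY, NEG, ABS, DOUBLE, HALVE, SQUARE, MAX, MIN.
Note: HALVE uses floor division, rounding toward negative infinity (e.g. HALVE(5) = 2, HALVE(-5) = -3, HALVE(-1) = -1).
INC(q)

Analyzing the change:
Before: m=-5, q=8
After: m=-5, q=9
Variable q changed from 8 to 9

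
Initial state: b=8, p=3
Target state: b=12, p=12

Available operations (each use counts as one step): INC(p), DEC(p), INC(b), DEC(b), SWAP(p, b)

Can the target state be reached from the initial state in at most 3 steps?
No

The target state cannot be reached within 3 steps.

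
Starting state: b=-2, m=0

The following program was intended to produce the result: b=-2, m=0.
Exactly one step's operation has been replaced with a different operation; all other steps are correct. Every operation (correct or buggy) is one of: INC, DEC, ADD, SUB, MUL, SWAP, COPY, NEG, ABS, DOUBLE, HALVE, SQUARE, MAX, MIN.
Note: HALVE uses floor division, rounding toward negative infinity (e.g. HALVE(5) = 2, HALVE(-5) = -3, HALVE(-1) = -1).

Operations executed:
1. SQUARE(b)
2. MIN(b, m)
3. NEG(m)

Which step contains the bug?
Step 1

Trace with buggy code:
Initial: b=-2, m=0
After step 1: b=4, m=0
After step 2: b=0, m=0
After step 3: b=0, m=0
Actual final b=0, m=0 ≠ expected b=-2, m=0.
Step 1 is the only position where a single-operation replacement can produce the expected result.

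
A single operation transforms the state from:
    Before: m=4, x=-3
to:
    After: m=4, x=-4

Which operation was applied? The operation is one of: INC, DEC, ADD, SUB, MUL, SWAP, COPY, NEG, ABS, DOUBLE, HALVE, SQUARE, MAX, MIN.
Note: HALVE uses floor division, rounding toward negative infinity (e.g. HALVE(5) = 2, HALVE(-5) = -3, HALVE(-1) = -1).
DEC(x)

Analyzing the change:
Before: m=4, x=-3
After: m=4, x=-4
Variable x changed from -3 to -4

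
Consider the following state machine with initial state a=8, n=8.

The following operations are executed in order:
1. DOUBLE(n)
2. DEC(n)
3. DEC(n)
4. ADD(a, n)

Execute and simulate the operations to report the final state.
{a: 22, n: 14}

Step-by-step execution:
Initial: a=8, n=8
After step 1 (DOUBLE(n)): a=8, n=16
After step 2 (DEC(n)): a=8, n=15
After step 3 (DEC(n)): a=8, n=14
After step 4 (ADD(a, n)): a=22, n=14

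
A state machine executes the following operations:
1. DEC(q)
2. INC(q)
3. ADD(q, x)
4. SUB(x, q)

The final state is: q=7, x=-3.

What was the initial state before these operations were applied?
q=3, x=4

Working backwards:
Final state: q=7, x=-3
Before step 4 (SUB(x, q)): q=7, x=4
Before step 3 (ADD(q, x)): q=3, x=4
Before step 2 (INC(q)): q=2, x=4
Before step 1 (DEC(q)): q=3, x=4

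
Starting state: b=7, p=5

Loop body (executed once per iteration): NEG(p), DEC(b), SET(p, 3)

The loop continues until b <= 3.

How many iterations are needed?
4

Tracing iterations:
Initial: b=7, p=5
After iteration 1: b=6, p=3
After iteration 2: b=5, p=3
After iteration 3: b=4, p=3
After iteration 4: b=3, p=3
b <= 3 now holds, so the loop exits after 4 iterations.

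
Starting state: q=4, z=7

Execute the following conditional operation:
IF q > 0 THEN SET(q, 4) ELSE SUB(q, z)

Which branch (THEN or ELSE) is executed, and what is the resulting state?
Branch: THEN, Final state: q=4, z=7

Evaluating condition: q > 0
q = 4
Condition is True, so THEN branch executes
After SET(q, 4): q=4, z=7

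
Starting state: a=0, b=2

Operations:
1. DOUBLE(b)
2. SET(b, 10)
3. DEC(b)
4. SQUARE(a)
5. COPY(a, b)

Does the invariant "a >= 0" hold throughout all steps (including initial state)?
Yes

The invariant holds at every step.

State at each step:
Initial: a=0, b=2
After step 1: a=0, b=4
After step 2: a=0, b=10
After step 3: a=0, b=9
After step 4: a=0, b=9
After step 5: a=9, b=9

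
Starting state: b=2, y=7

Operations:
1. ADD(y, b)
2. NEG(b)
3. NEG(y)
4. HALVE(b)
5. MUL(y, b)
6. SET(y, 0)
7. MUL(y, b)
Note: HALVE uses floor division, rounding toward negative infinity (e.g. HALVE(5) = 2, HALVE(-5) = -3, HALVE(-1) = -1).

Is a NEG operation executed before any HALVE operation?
Yes

First NEG: step 2
First HALVE: step 4
Since 2 < 4, NEG comes first.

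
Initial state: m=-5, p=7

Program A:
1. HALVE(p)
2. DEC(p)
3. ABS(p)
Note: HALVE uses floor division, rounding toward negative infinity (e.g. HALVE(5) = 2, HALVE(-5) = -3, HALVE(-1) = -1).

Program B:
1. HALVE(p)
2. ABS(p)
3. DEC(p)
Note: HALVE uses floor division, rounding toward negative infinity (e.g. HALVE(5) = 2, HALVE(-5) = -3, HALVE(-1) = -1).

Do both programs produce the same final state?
Yes

Program A final state: m=-5, p=2
Program B final state: m=-5, p=2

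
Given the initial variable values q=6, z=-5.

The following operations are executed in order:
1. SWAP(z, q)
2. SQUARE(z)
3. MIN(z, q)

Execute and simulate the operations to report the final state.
{q: -5, z: -5}

Step-by-step execution:
Initial: q=6, z=-5
After step 1 (SWAP(z, q)): q=-5, z=6
After step 2 (SQUARE(z)): q=-5, z=36
After step 3 (MIN(z, q)): q=-5, z=-5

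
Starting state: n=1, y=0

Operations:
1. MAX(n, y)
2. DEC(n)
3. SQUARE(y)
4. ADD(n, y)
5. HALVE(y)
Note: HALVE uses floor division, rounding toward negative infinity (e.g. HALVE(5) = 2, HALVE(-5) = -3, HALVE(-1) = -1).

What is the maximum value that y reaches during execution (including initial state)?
0

Values of y at each step:
Initial: y = 0 ← maximum
After step 1: y = 0
After step 2: y = 0
After step 3: y = 0
After step 4: y = 0
After step 5: y = 0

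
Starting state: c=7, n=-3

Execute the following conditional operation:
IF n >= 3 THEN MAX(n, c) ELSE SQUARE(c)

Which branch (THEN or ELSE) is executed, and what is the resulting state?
Branch: ELSE, Final state: c=49, n=-3

Evaluating condition: n >= 3
n = -3
Condition is False, so ELSE branch executes
After SQUARE(c): c=49, n=-3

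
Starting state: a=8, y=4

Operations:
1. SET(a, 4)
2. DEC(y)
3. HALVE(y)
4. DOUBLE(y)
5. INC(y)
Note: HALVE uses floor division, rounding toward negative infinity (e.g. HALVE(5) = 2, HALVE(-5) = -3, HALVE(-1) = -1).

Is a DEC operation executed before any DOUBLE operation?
Yes

First DEC: step 2
First DOUBLE: step 4
Since 2 < 4, DEC comes first.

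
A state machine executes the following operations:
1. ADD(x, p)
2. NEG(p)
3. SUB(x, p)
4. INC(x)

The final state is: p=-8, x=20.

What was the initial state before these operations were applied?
p=8, x=3

Working backwards:
Final state: p=-8, x=20
Before step 4 (INC(x)): p=-8, x=19
Before step 3 (SUB(x, p)): p=-8, x=11
Before step 2 (NEG(p)): p=8, x=11
Before step 1 (ADD(x, p)): p=8, x=3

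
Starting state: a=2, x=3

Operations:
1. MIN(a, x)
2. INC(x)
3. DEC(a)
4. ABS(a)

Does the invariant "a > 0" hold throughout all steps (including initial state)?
Yes

The invariant holds at every step.

State at each step:
Initial: a=2, x=3
After step 1: a=2, x=3
After step 2: a=2, x=4
After step 3: a=1, x=4
After step 4: a=1, x=4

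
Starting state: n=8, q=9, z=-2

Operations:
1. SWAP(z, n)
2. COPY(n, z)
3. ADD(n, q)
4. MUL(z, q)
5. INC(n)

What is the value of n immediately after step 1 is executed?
n = -2

Tracing n through execution:
Initial: n = 8
After step 1 (SWAP(z, n)): n = -2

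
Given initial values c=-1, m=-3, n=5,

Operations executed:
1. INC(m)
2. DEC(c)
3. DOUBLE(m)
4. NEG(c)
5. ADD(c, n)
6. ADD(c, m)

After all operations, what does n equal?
n = 5

Tracing execution:
Step 1: INC(m) → n = 5
Step 2: DEC(c) → n = 5
Step 3: DOUBLE(m) → n = 5
Step 4: NEG(c) → n = 5
Step 5: ADD(c, n) → n = 5
Step 6: ADD(c, m) → n = 5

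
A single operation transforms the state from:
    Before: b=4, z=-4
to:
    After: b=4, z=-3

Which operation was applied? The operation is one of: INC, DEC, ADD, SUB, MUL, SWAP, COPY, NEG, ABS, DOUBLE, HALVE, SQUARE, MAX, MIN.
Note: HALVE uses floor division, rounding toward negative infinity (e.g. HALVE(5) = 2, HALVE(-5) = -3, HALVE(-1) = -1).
INC(z)

Analyzing the change:
Before: b=4, z=-4
After: b=4, z=-3
Variable z changed from -4 to -3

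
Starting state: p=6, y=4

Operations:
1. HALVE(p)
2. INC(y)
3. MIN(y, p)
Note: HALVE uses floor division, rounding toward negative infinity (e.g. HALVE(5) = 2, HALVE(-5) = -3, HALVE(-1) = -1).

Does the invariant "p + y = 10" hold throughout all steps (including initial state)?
No, violated after step 1

The invariant is violated after step 1.

State at each step:
Initial: p=6, y=4
After step 1: p=3, y=4
After step 2: p=3, y=5
After step 3: p=3, y=3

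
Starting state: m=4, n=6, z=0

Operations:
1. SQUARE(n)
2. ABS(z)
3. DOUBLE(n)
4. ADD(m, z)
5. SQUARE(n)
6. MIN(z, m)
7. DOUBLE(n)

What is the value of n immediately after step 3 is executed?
n = 72

Tracing n through execution:
Initial: n = 6
After step 1 (SQUARE(n)): n = 36
After step 2 (ABS(z)): n = 36
After step 3 (DOUBLE(n)): n = 72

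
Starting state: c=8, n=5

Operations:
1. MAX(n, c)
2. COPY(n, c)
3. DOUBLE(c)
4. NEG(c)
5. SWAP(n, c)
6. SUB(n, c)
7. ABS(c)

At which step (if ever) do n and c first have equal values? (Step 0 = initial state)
Step 1

n and c first become equal after step 1.

Comparing values at each step:
Initial: n=5, c=8
After step 1: n=8, c=8 ← equal!
After step 2: n=8, c=8 ← equal!
After step 3: n=8, c=16
After step 4: n=8, c=-16
After step 5: n=-16, c=8
After step 6: n=-24, c=8
After step 7: n=-24, c=8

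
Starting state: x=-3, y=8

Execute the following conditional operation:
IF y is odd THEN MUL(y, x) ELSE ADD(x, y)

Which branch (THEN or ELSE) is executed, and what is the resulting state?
Branch: ELSE, Final state: x=5, y=8

Evaluating condition: y is odd
Condition is False, so ELSE branch executes
After ADD(x, y): x=5, y=8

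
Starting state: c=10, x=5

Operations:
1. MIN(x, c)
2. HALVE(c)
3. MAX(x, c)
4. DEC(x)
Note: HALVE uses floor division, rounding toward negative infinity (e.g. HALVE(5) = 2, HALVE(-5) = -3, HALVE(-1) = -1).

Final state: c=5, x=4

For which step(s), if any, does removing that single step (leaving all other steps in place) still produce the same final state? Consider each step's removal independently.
Step(s) 1, 3

Testing removal of each single step:
Without step 1: final = c=5, x=4 (same)
Without step 2: final = c=10, x=9 (different)
Without step 3: final = c=5, x=4 (same)
Without step 4: final = c=5, x=5 (different)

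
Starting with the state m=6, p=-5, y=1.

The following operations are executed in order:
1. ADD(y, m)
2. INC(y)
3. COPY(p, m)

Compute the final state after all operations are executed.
{m: 6, p: 6, y: 8}

Step-by-step execution:
Initial: m=6, p=-5, y=1
After step 1 (ADD(y, m)): m=6, p=-5, y=7
After step 2 (INC(y)): m=6, p=-5, y=8
After step 3 (COPY(p, m)): m=6, p=6, y=8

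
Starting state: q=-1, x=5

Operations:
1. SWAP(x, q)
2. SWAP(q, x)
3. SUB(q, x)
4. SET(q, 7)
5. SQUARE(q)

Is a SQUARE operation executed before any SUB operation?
No

First SQUARE: step 5
First SUB: step 3
Since 5 > 3, SUB comes first.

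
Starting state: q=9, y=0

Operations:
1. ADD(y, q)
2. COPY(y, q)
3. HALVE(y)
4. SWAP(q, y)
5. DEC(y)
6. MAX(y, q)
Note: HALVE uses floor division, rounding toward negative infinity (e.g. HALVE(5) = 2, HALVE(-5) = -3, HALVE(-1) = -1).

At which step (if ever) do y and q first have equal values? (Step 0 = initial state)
Step 1

y and q first become equal after step 1.

Comparing values at each step:
Initial: y=0, q=9
After step 1: y=9, q=9 ← equal!
After step 2: y=9, q=9 ← equal!
After step 3: y=4, q=9
After step 4: y=9, q=4
After step 5: y=8, q=4
After step 6: y=8, q=4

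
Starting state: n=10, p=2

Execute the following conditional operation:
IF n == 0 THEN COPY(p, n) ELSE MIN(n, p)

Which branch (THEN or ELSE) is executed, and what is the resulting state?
Branch: ELSE, Final state: n=2, p=2

Evaluating condition: n == 0
n = 10
Condition is False, so ELSE branch executes
After MIN(n, p): n=2, p=2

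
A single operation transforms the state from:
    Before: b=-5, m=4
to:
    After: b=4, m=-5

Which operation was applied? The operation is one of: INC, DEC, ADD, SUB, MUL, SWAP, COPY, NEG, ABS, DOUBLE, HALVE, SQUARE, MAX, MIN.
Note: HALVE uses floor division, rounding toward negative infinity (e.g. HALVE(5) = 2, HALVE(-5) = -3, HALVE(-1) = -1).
SWAP(b, m)

Analyzing the change:
Before: b=-5, m=4
After: b=4, m=-5
Variable b changed from -5 to 4
Variable m changed from 4 to -5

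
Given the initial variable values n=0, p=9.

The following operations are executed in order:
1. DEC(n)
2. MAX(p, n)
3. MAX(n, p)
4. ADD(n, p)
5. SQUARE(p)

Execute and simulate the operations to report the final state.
{n: 18, p: 81}

Step-by-step execution:
Initial: n=0, p=9
After step 1 (DEC(n)): n=-1, p=9
After step 2 (MAX(p, n)): n=-1, p=9
After step 3 (MAX(n, p)): n=9, p=9
After step 4 (ADD(n, p)): n=18, p=9
After step 5 (SQUARE(p)): n=18, p=81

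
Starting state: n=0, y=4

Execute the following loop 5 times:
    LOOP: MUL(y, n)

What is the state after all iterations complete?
n=0, y=0

Iteration trace:
Start: n=0, y=4
After iteration 1: n=0, y=0
After iteration 2: n=0, y=0
After iteration 3: n=0, y=0
After iteration 4: n=0, y=0
After iteration 5: n=0, y=0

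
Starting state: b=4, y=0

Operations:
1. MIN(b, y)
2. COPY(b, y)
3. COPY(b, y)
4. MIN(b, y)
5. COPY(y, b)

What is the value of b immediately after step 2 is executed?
b = 0

Tracing b through execution:
Initial: b = 4
After step 1 (MIN(b, y)): b = 0
After step 2 (COPY(b, y)): b = 0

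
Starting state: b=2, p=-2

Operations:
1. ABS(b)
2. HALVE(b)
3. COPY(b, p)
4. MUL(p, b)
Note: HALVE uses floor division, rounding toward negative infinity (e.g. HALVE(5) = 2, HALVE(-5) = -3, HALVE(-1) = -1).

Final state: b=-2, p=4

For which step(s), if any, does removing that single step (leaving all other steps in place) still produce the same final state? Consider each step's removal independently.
Step(s) 1, 2

Testing removal of each single step:
Without step 1: final = b=-2, p=4 (same)
Without step 2: final = b=-2, p=4 (same)
Without step 3: final = b=1, p=-2 (different)
Without step 4: final = b=-2, p=-2 (different)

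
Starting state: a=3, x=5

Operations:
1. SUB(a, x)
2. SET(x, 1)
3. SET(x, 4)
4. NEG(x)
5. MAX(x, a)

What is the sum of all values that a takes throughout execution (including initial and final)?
-7

Values of a at each step:
Initial: a = 3
After step 1: a = -2
After step 2: a = -2
After step 3: a = -2
After step 4: a = -2
After step 5: a = -2
Sum = 3 + -2 + -2 + -2 + -2 + -2 = -7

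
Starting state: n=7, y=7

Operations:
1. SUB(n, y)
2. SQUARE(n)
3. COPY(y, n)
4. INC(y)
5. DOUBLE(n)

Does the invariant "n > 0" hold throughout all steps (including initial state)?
No, violated after step 1

The invariant is violated after step 1.

State at each step:
Initial: n=7, y=7
After step 1: n=0, y=7
After step 2: n=0, y=7
After step 3: n=0, y=0
After step 4: n=0, y=1
After step 5: n=0, y=1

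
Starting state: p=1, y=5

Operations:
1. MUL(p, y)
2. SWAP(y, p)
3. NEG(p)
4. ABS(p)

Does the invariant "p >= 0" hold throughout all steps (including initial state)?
No, violated after step 3

The invariant is violated after step 3.

State at each step:
Initial: p=1, y=5
After step 1: p=5, y=5
After step 2: p=5, y=5
After step 3: p=-5, y=5
After step 4: p=5, y=5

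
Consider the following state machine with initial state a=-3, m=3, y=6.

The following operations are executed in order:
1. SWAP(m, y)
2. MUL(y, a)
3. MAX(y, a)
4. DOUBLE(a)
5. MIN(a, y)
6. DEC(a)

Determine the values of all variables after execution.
{a: -7, m: 6, y: -3}

Step-by-step execution:
Initial: a=-3, m=3, y=6
After step 1 (SWAP(m, y)): a=-3, m=6, y=3
After step 2 (MUL(y, a)): a=-3, m=6, y=-9
After step 3 (MAX(y, a)): a=-3, m=6, y=-3
After step 4 (DOUBLE(a)): a=-6, m=6, y=-3
After step 5 (MIN(a, y)): a=-6, m=6, y=-3
After step 6 (DEC(a)): a=-7, m=6, y=-3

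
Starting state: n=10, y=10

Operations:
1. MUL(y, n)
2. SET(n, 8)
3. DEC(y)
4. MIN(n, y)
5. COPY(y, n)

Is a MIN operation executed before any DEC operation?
No

First MIN: step 4
First DEC: step 3
Since 4 > 3, DEC comes first.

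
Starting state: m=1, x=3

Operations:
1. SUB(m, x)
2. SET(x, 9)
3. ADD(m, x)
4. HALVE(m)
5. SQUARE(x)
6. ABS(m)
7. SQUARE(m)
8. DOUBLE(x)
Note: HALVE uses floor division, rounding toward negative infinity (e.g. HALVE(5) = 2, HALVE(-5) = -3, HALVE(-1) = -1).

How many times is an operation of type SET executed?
1

Counting SET operations:
Step 2: SET(x, 9) ← SET
Total: 1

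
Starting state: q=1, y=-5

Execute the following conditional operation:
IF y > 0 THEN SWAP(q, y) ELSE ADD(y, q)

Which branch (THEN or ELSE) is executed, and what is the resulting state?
Branch: ELSE, Final state: q=1, y=-4

Evaluating condition: y > 0
y = -5
Condition is False, so ELSE branch executes
After ADD(y, q): q=1, y=-4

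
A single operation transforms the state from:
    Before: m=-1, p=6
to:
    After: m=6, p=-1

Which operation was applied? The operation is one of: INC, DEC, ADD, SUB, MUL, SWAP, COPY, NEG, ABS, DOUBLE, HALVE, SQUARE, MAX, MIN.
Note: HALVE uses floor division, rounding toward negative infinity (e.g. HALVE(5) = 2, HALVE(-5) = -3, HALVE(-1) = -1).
SWAP(m, p)

Analyzing the change:
Before: m=-1, p=6
After: m=6, p=-1
Variable m changed from -1 to 6
Variable p changed from 6 to -1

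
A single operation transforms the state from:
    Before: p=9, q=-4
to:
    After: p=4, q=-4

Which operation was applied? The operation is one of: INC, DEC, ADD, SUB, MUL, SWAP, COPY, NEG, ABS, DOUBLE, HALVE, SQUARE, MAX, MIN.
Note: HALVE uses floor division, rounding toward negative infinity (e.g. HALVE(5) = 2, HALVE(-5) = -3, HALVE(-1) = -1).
HALVE(p)

Analyzing the change:
Before: p=9, q=-4
After: p=4, q=-4
Variable p changed from 9 to 4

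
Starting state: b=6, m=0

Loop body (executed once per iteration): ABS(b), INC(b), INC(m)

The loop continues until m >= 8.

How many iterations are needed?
8

Tracing iterations:
Initial: b=6, m=0
After iteration 1: b=7, m=1
After iteration 2: b=8, m=2
After iteration 3: b=9, m=3
After iteration 4: b=10, m=4
After iteration 5: b=11, m=5
After iteration 6: b=12, m=6
After iteration 7: b=13, m=7
After iteration 8: b=14, m=8
m >= 8 now holds, so the loop exits after 8 iterations.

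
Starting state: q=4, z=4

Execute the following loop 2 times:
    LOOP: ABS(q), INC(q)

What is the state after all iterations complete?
q=6, z=4

Iteration trace:
Start: q=4, z=4
After iteration 1: q=5, z=4
After iteration 2: q=6, z=4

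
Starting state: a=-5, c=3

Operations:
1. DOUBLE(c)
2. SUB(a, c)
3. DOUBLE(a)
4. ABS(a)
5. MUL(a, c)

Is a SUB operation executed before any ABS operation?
Yes

First SUB: step 2
First ABS: step 4
Since 2 < 4, SUB comes first.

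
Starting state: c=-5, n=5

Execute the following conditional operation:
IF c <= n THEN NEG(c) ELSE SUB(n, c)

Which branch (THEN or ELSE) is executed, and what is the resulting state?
Branch: THEN, Final state: c=5, n=5

Evaluating condition: c <= n
c = -5, n = 5
Condition is True, so THEN branch executes
After NEG(c): c=5, n=5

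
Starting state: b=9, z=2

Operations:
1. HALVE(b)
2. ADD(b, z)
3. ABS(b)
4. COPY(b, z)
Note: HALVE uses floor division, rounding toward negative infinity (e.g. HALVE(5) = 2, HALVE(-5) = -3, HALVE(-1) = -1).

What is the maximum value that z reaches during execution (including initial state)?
2

Values of z at each step:
Initial: z = 2 ← maximum
After step 1: z = 2
After step 2: z = 2
After step 3: z = 2
After step 4: z = 2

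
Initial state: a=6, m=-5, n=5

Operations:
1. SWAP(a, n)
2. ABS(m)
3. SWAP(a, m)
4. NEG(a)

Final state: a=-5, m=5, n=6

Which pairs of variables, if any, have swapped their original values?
None

Comparing initial and final values:
m: -5 → 5
n: 5 → 6
a: 6 → -5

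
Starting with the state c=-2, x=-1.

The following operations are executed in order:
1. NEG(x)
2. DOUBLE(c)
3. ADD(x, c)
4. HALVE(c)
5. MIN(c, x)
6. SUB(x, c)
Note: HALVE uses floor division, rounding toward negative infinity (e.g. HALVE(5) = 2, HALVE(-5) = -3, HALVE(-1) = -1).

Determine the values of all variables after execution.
{c: -3, x: 0}

Step-by-step execution:
Initial: c=-2, x=-1
After step 1 (NEG(x)): c=-2, x=1
After step 2 (DOUBLE(c)): c=-4, x=1
After step 3 (ADD(x, c)): c=-4, x=-3
After step 4 (HALVE(c)): c=-2, x=-3
After step 5 (MIN(c, x)): c=-3, x=-3
After step 6 (SUB(x, c)): c=-3, x=0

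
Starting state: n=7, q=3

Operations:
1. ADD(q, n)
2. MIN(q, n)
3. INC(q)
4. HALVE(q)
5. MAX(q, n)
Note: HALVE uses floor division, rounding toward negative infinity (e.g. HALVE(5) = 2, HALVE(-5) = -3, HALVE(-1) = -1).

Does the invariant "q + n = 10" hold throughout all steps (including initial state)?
No, violated after step 1

The invariant is violated after step 1.

State at each step:
Initial: n=7, q=3
After step 1: n=7, q=10
After step 2: n=7, q=7
After step 3: n=7, q=8
After step 4: n=7, q=4
After step 5: n=7, q=7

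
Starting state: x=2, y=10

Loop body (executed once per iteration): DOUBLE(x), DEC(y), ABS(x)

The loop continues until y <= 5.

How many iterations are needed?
5

Tracing iterations:
Initial: x=2, y=10
After iteration 1: x=4, y=9
After iteration 2: x=8, y=8
After iteration 3: x=16, y=7
After iteration 4: x=32, y=6
After iteration 5: x=64, y=5
y <= 5 now holds, so the loop exits after 5 iterations.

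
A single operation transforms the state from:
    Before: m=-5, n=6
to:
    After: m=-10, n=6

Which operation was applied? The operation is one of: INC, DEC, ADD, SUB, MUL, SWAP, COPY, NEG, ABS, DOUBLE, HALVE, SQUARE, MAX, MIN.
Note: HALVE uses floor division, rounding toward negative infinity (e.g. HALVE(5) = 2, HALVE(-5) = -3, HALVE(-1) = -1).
DOUBLE(m)

Analyzing the change:
Before: m=-5, n=6
After: m=-10, n=6
Variable m changed from -5 to -10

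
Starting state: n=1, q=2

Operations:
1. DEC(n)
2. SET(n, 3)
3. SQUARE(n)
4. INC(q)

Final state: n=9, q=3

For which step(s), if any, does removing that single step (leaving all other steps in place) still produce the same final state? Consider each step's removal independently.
Step(s) 1

Testing removal of each single step:
Without step 1: final = n=9, q=3 (same)
Without step 2: final = n=0, q=3 (different)
Without step 3: final = n=3, q=3 (different)
Without step 4: final = n=9, q=2 (different)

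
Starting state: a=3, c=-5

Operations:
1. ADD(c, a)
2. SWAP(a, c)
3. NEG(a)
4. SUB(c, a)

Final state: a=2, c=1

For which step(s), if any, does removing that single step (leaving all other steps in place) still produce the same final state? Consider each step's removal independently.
None - removing any single step changes the final result

Testing removal of each single step:
Without step 1: final = a=5, c=-2 (different)
Without step 2: final = a=-3, c=1 (different)
Without step 3: final = a=-2, c=5 (different)
Without step 4: final = a=2, c=3 (different)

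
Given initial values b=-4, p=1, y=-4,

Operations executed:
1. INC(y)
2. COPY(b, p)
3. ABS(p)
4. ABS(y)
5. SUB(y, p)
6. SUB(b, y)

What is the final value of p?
p = 1

Tracing execution:
Step 1: INC(y) → p = 1
Step 2: COPY(b, p) → p = 1
Step 3: ABS(p) → p = 1
Step 4: ABS(y) → p = 1
Step 5: SUB(y, p) → p = 1
Step 6: SUB(b, y) → p = 1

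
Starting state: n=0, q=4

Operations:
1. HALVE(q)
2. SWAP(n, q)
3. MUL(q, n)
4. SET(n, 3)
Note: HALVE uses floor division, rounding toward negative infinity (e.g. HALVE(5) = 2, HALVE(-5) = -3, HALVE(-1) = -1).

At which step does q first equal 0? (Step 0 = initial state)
Step 2

Tracing q:
Initial: q = 4
After step 1: q = 2
After step 2: q = 0 ← first occurrence
After step 3: q = 0
After step 4: q = 0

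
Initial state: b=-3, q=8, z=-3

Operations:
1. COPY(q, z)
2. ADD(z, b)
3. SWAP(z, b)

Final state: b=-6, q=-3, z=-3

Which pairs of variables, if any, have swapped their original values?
None

Comparing initial and final values:
q: 8 → -3
b: -3 → -6
z: -3 → -3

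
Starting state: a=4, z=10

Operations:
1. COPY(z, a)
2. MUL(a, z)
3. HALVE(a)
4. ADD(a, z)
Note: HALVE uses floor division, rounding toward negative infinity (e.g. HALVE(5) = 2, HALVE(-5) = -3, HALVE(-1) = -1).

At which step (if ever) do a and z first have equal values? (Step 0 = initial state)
Step 1

a and z first become equal after step 1.

Comparing values at each step:
Initial: a=4, z=10
After step 1: a=4, z=4 ← equal!
After step 2: a=16, z=4
After step 3: a=8, z=4
After step 4: a=12, z=4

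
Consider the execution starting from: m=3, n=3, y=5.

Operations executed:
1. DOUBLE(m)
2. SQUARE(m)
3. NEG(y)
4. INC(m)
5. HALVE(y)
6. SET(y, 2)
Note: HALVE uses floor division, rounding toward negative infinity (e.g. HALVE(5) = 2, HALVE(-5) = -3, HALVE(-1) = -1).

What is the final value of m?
m = 37

Tracing execution:
Step 1: DOUBLE(m) → m = 6
Step 2: SQUARE(m) → m = 36
Step 3: NEG(y) → m = 36
Step 4: INC(m) → m = 37
Step 5: HALVE(y) → m = 37
Step 6: SET(y, 2) → m = 37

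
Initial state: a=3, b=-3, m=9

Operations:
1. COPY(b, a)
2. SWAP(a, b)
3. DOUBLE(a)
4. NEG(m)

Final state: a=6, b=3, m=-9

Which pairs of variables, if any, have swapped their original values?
None

Comparing initial and final values:
b: -3 → 3
m: 9 → -9
a: 3 → 6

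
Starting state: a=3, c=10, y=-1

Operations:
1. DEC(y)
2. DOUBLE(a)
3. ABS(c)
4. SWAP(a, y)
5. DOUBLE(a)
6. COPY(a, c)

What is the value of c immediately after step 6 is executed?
c = 10

Tracing c through execution:
Initial: c = 10
After step 1 (DEC(y)): c = 10
After step 2 (DOUBLE(a)): c = 10
After step 3 (ABS(c)): c = 10
After step 4 (SWAP(a, y)): c = 10
After step 5 (DOUBLE(a)): c = 10
After step 6 (COPY(a, c)): c = 10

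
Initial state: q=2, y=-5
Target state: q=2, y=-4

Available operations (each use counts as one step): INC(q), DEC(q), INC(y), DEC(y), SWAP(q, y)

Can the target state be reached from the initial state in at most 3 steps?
Yes

Path (1 step): INC(y)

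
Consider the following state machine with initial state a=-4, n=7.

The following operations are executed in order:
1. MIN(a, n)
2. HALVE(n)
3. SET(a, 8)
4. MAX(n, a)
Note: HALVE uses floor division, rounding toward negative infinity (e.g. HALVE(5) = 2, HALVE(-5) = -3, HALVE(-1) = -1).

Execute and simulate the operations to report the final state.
{a: 8, n: 8}

Step-by-step execution:
Initial: a=-4, n=7
After step 1 (MIN(a, n)): a=-4, n=7
After step 2 (HALVE(n)): a=-4, n=3
After step 3 (SET(a, 8)): a=8, n=3
After step 4 (MAX(n, a)): a=8, n=8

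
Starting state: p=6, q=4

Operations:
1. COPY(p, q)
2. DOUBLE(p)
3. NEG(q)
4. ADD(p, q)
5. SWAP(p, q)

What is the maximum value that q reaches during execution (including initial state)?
4

Values of q at each step:
Initial: q = 4 ← maximum
After step 1: q = 4
After step 2: q = 4
After step 3: q = -4
After step 4: q = -4
After step 5: q = 4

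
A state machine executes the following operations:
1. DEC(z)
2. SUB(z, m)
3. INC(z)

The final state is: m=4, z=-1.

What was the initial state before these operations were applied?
m=4, z=3

Working backwards:
Final state: m=4, z=-1
Before step 3 (INC(z)): m=4, z=-2
Before step 2 (SUB(z, m)): m=4, z=2
Before step 1 (DEC(z)): m=4, z=3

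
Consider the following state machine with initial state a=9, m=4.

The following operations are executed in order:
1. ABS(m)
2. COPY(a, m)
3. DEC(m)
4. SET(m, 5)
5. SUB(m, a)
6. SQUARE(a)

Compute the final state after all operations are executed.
{a: 16, m: 1}

Step-by-step execution:
Initial: a=9, m=4
After step 1 (ABS(m)): a=9, m=4
After step 2 (COPY(a, m)): a=4, m=4
After step 3 (DEC(m)): a=4, m=3
After step 4 (SET(m, 5)): a=4, m=5
After step 5 (SUB(m, a)): a=4, m=1
After step 6 (SQUARE(a)): a=16, m=1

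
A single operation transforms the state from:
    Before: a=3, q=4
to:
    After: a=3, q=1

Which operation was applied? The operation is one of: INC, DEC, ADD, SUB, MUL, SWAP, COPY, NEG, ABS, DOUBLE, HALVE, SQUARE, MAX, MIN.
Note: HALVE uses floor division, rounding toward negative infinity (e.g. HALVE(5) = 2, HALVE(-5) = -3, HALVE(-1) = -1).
SUB(q, a)

Analyzing the change:
Before: a=3, q=4
After: a=3, q=1
Variable q changed from 4 to 1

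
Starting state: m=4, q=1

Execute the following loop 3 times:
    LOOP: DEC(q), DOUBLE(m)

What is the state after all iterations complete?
m=32, q=-2

Iteration trace:
Start: m=4, q=1
After iteration 1: m=8, q=0
After iteration 2: m=16, q=-1
After iteration 3: m=32, q=-2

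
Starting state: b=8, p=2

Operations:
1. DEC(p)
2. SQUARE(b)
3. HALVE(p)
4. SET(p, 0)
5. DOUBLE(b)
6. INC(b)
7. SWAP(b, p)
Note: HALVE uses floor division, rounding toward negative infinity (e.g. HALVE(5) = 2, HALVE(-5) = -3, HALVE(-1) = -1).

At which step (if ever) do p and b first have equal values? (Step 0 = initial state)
Never

p and b never become equal during execution.

Comparing values at each step:
Initial: p=2, b=8
After step 1: p=1, b=8
After step 2: p=1, b=64
After step 3: p=0, b=64
After step 4: p=0, b=64
After step 5: p=0, b=128
After step 6: p=0, b=129
After step 7: p=129, b=0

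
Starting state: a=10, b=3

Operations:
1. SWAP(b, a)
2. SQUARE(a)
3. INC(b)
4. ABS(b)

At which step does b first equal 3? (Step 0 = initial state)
Step 0

Tracing b:
Initial: b = 3 ← first occurrence
After step 1: b = 10
After step 2: b = 10
After step 3: b = 11
After step 4: b = 11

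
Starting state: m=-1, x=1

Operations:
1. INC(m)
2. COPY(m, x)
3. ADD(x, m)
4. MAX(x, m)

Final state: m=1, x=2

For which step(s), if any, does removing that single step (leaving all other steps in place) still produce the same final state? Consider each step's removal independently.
Step(s) 1, 4

Testing removal of each single step:
Without step 1: final = m=1, x=2 (same)
Without step 2: final = m=0, x=1 (different)
Without step 3: final = m=1, x=1 (different)
Without step 4: final = m=1, x=2 (same)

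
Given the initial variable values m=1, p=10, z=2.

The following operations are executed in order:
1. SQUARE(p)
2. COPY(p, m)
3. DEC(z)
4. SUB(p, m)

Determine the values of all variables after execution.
{m: 1, p: 0, z: 1}

Step-by-step execution:
Initial: m=1, p=10, z=2
After step 1 (SQUARE(p)): m=1, p=100, z=2
After step 2 (COPY(p, m)): m=1, p=1, z=2
After step 3 (DEC(z)): m=1, p=1, z=1
After step 4 (SUB(p, m)): m=1, p=0, z=1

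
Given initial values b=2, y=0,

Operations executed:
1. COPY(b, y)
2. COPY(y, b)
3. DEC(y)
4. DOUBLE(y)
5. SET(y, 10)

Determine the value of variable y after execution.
y = 10

Tracing execution:
Step 1: COPY(b, y) → y = 0
Step 2: COPY(y, b) → y = 0
Step 3: DEC(y) → y = -1
Step 4: DOUBLE(y) → y = -2
Step 5: SET(y, 10) → y = 10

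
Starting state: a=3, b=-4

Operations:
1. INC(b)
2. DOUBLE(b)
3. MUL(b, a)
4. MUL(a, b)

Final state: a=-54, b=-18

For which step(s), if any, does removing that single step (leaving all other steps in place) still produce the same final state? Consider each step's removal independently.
None - removing any single step changes the final result

Testing removal of each single step:
Without step 1: final = a=-72, b=-24 (different)
Without step 2: final = a=-27, b=-9 (different)
Without step 3: final = a=-18, b=-6 (different)
Without step 4: final = a=3, b=-18 (different)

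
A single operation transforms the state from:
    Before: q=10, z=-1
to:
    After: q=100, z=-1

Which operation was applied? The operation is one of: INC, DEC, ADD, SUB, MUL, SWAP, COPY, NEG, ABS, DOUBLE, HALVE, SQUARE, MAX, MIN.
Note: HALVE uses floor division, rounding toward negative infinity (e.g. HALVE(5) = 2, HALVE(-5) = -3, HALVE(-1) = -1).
SQUARE(q)

Analyzing the change:
Before: q=10, z=-1
After: q=100, z=-1
Variable q changed from 10 to 100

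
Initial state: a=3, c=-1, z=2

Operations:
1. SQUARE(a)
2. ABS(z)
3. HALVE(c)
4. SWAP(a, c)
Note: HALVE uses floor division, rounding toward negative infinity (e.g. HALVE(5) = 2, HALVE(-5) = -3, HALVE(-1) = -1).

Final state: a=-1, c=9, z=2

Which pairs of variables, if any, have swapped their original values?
None

Comparing initial and final values:
a: 3 → -1
c: -1 → 9
z: 2 → 2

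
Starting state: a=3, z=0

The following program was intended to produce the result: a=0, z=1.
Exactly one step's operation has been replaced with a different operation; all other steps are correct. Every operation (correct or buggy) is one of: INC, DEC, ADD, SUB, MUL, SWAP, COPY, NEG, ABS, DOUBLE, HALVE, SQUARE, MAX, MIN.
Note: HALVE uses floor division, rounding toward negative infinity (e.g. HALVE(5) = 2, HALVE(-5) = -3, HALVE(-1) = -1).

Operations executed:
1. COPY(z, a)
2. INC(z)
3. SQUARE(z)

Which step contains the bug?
Step 1

Trace with buggy code:
Initial: a=3, z=0
After step 1: a=3, z=3
After step 2: a=3, z=4
After step 3: a=3, z=16
Actual final a=3, z=16 ≠ expected a=0, z=1.
Step 1 is the only position where a single-operation replacement can produce the expected result.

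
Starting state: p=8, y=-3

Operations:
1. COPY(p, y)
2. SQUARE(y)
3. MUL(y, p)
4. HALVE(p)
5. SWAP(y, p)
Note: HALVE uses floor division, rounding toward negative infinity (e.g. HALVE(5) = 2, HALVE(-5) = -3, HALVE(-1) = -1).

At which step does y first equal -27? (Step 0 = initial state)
Step 3

Tracing y:
Initial: y = -3
After step 1: y = -3
After step 2: y = 9
After step 3: y = -27 ← first occurrence
After step 4: y = -27
After step 5: y = -2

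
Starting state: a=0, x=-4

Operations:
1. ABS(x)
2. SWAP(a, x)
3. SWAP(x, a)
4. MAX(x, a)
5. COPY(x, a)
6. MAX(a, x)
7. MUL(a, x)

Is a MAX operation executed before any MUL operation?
Yes

First MAX: step 4
First MUL: step 7
Since 4 < 7, MAX comes first.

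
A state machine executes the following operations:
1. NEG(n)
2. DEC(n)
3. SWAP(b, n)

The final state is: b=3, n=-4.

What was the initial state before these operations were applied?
b=-4, n=-4

Working backwards:
Final state: b=3, n=-4
Before step 3 (SWAP(b, n)): b=-4, n=3
Before step 2 (DEC(n)): b=-4, n=4
Before step 1 (NEG(n)): b=-4, n=-4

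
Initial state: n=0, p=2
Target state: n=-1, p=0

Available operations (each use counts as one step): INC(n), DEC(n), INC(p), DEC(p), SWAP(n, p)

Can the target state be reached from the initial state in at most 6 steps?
Yes

Path (3 steps): DEC(n) → DEC(p) → DEC(p)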